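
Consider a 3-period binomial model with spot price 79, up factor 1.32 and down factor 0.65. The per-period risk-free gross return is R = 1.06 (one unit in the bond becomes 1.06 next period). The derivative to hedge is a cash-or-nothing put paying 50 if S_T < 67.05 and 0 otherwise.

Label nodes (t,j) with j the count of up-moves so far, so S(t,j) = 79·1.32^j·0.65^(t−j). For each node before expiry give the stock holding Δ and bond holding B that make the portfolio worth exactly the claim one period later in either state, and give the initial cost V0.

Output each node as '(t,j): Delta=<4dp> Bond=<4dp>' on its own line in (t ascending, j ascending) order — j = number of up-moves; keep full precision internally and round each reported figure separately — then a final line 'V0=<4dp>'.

Since d<R<u, set p* = (R−d)/(u−d) = 0.6119; price each node as the discounted p*-expectation of its children.
Terminal payoffs: V(3,0)=50.0000, V(3,1)=50.0000, V(3,2)=0.0000, V(3,3)=0.0000
Node (2,0) S=33.3775: V=(p*·50.0000+(1−p*)·50.0000)/1.06=47.1698; Δ=(50.0000−50.0000)/(44.0583−21.6954)=0.0000; B=V−Δ·S=47.1698
Node (2,1) S=67.7820: V=(p*·0.0000+(1−p*)·50.0000)/1.06=18.3047; Δ=(0.0000−50.0000)/(89.4722−44.0583)=-1.1010; B=V−Δ·S=92.9316
Node (2,2) S=137.6496: V=(p*·0.0000+(1−p*)·0.0000)/1.06=0.0000; Δ=(0.0000−0.0000)/(181.6975−89.4722)=0.0000; B=V−Δ·S=0.0000
Node (1,0) S=51.3500: V=(p*·18.3047+(1−p*)·47.1698)/1.06=27.8359; Δ=(18.3047−47.1698)/(67.7820−33.3775)=-0.8390; B=V−Δ·S=70.9182
Node (1,1) S=104.2800: V=(p*·0.0000+(1−p*)·18.3047)/1.06=6.7012; Δ=(0.0000−18.3047)/(137.6496−67.7820)=-0.2620; B=V−Δ·S=34.0217
Node (0,0) S=79.0000: V=(p*·6.7012+(1−p*)·27.8359)/1.06=14.0592; Δ=(6.7012−27.8359)/(104.2800−51.3500)=-0.3993; B=V−Δ·S=45.6035
Root portfolio cost Δ·79+B reproduces V0=14.0592.

(0,0): Delta=-0.3993 Bond=45.6035
(1,0): Delta=-0.8390 Bond=70.9182
(1,1): Delta=-0.2620 Bond=34.0217
(2,0): Delta=0.0000 Bond=47.1698
(2,1): Delta=-1.1010 Bond=92.9316
(2,2): Delta=0.0000 Bond=0.0000
V0=14.0592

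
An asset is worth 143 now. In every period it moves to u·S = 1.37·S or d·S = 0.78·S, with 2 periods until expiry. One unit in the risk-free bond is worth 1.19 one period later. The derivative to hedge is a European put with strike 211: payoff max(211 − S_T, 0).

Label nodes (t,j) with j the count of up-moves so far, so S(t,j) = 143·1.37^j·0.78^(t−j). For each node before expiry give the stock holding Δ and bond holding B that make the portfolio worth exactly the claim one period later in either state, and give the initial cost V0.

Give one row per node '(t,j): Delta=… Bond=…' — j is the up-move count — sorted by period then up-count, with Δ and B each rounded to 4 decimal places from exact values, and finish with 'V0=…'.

(0,0): Delta=-0.6027 Bond=111.7644
(1,0): Delta=-1.0000 Bond=177.3109
(1,1): Delta=-0.5034 Bond=113.5459
V0=25.5737

Under the risk-neutral measure, an up-move has probability p* = (R−d)/(u−d) = 0.6949 and values discount at R = 1.19.
At expiry t=2: V(2,0)=123.9988, V(2,1)=58.1902, V(2,2)=0.0000
(1,0): S=111.5400. Δ = (V_up−V_dn)/(S_up−S_dn) = (58.1902−123.9988)/(152.8098−87.0012) = -1.0000. V = [p*·58.1902 + (1−p*)·123.9988]/1.19 = 65.7709. B = V − Δ·S = 177.3109.
(1,1): S=195.9100. Δ = (V_up−V_dn)/(S_up−S_dn) = (0.0000−58.1902)/(268.3967−152.8098) = -0.5034. V = [p*·0.0000 + (1−p*)·58.1902]/1.19 = 14.9184. B = V − Δ·S = 113.5459.
(0,0): S=143.0000. Δ = (V_up−V_dn)/(S_up−S_dn) = (14.9184−65.7709)/(195.9100−111.5400) = -0.6027. V = [p*·14.9184 + (1−p*)·65.7709]/1.19 = 25.5737. B = V − Δ·S = 111.7644.
The time-0 hedge costs 25.5737, which is the no-arbitrage price.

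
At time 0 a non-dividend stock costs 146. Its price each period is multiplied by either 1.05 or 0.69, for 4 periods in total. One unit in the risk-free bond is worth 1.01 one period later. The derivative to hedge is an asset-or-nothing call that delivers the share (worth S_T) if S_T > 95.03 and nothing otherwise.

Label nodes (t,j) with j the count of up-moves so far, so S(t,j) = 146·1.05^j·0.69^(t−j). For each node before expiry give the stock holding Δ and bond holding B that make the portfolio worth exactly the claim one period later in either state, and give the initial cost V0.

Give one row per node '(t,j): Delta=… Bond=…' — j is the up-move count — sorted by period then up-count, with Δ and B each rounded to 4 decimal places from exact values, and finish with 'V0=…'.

No-arbitrage ⇒ martingale measure with p* = (R−d)/(u−d) = 0.8889.
At expiry t=4: V(4,0)=0.0000, V(4,1)=0.0000, V(4,2)=0.0000, V(4,3)=116.6191, V(4,4)=177.4639
  t=3,j=0: stock 47.9623 → up 50.3604 (V=0.0000), down 33.0940 (V=0.0000). Price 0.0000; hedge Δ=0.0000, bond B=0.0000.
  t=3,j=1: stock 72.9861 → up 76.6354 (V=0.0000), down 50.3604 (V=0.0000). Price 0.0000; hedge Δ=0.0000, bond B=0.0000.
  t=3,j=2: stock 111.0658 → up 116.6191 (V=116.6191), down 76.6354 (V=0.0000). Price 102.6351; hedge Δ=2.9167, bond B=-221.3070.
  t=3,j=3: stock 169.0133 → up 177.4639 (V=177.4639), down 116.6191 (V=116.6191). Price 169.0132; hedge Δ=1.0000, bond B=0.0000.
  t=2,j=0: stock 69.5106 → up 72.9861 (V=0.0000), down 47.9623 (V=0.0000). Price 0.0000; hedge Δ=0.0000, bond B=0.0000.
  t=2,j=1: stock 105.7770 → up 111.0659 (V=102.6351), down 72.9861 (V=0.0000). Price 90.3279; hedge Δ=2.6953, bond B=-194.7696.
  t=2,j=2: stock 160.9650 → up 169.0132 (V=169.0132), down 111.0658 (V=102.6351). Price 160.0375; hedge Δ=1.1455, bond B=-24.3462.
  t=1,j=0: stock 100.7400 → up 105.7770 (V=90.3279), down 69.5106 (V=0.0000). Price 79.4965; hedge Δ=2.4907, bond B=-171.4144.
  t=1,j=1: stock 153.3000 → up 160.9650 (V=160.0375), down 105.7770 (V=90.3279). Price 150.7842; hedge Δ=1.2631, bond B=-42.8536.
  t=0,j=0: stock 146.0000 → up 153.3000 (V=150.7842), down 100.7400 (V=79.4965). Price 141.4488; hedge Δ=1.3563, bond B=-56.5724.
Each (Δ,B) replicates both successor values, so the strategy is self-financing and V0 is arbitrage-free.

(0,0): Delta=1.3563 Bond=-56.5724
(1,0): Delta=2.4907 Bond=-171.4144
(1,1): Delta=1.2631 Bond=-42.8536
(2,0): Delta=0.0000 Bond=0.0000
(2,1): Delta=2.6953 Bond=-194.7696
(2,2): Delta=1.1455 Bond=-24.3462
(3,0): Delta=0.0000 Bond=0.0000
(3,1): Delta=0.0000 Bond=0.0000
(3,2): Delta=2.9167 Bond=-221.3070
(3,3): Delta=1.0000 Bond=0.0000
V0=141.4488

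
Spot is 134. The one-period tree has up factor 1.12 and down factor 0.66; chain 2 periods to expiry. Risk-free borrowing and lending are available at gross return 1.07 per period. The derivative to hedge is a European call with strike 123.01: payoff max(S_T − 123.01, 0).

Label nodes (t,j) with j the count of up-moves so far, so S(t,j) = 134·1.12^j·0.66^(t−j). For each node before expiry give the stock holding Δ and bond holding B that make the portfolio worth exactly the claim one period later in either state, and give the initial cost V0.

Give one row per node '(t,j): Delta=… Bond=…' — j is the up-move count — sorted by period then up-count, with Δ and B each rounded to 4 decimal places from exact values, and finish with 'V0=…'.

Under the risk-neutral measure, an up-move has probability p* = (R−d)/(u−d) = 0.8913 and values discount at R = 1.07.
Payoff layer (t=2): V(2,0)=0.0000, V(2,1)=0.0000, V(2,2)=45.0796
  t=1,j=0: stock 88.4400 → up 99.0528 (V=0.0000), down 58.3704 (V=0.0000). Price 0.0000; hedge Δ=0.0000, bond B=0.0000.
  t=1,j=1: stock 150.0800 → up 168.0896 (V=45.0796), down 99.0528 (V=0.0000). Price 37.5511; hedge Δ=0.6530, bond B=-60.4481.
  t=0,j=0: stock 134.0000 → up 150.0800 (V=37.5511), down 88.4400 (V=0.0000). Price 31.2798; hedge Δ=0.6092, bond B=-50.3529.
Self-financing check: at every node Δ·S+B equals the discounted successor values.

(0,0): Delta=0.6092 Bond=-50.3529
(1,0): Delta=0.0000 Bond=0.0000
(1,1): Delta=0.6530 Bond=-60.4481
V0=31.2798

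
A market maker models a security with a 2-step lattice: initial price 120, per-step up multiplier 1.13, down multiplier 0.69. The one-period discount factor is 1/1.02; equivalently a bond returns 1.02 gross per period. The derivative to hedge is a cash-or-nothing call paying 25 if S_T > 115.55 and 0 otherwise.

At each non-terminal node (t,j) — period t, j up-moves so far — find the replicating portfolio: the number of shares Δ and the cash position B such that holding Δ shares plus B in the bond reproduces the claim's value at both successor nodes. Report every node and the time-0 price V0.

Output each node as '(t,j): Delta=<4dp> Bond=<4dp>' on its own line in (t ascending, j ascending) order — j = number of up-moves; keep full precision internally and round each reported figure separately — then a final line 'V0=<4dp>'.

Risk-neutral probability p* = (R−d)/(u−d) = (1.02−0.69)/(1.13−0.69) = 0.7500.
At expiry t=2: V(2,0)=0.0000, V(2,1)=0.0000, V(2,2)=25.0000
  t=1,j=0: stock 82.8000 → up 93.5640 (V=0.0000), down 57.1320 (V=0.0000). Price 0.0000; hedge Δ=0.0000, bond B=0.0000.
  t=1,j=1: stock 135.6000 → up 153.2280 (V=25.0000), down 93.5640 (V=0.0000). Price 18.3824; hedge Δ=0.4190, bond B=-38.4358.
  t=0,j=0: stock 120.0000 → up 135.6000 (V=18.3824), down 82.8000 (V=0.0000). Price 13.5164; hedge Δ=0.3482, bond B=-28.2616.
The time-0 hedge costs 13.5164, which is the no-arbitrage price.

(0,0): Delta=0.3482 Bond=-28.2616
(1,0): Delta=0.0000 Bond=0.0000
(1,1): Delta=0.4190 Bond=-38.4358
V0=13.5164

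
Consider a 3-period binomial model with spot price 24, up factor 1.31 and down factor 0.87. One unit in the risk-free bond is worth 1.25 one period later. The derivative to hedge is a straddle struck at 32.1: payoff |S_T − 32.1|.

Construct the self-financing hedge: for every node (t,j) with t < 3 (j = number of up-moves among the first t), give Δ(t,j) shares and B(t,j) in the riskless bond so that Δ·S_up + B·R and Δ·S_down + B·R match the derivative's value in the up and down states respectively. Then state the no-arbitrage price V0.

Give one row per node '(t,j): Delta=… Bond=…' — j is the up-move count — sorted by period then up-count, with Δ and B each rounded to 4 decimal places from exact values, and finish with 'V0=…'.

(0,0): Delta=0.7449 Bond=-9.8616
(1,0): Delta=-0.4387 Bond=12.3863
(1,1): Delta=0.8690 Bond=-16.2292
(2,0): Delta=-1.0000 Bond=25.6800
(2,1): Delta=-0.3798 Bond=13.8728
(2,2): Delta=1.0000 Bond=-25.6800
V0=8.0167

The replicating-portfolio and risk-neutral prices coincide; use p* = (1.25−0.87)/(1.31−0.87) = 0.8636 for the latter.
Terminal values V(3,·): V(3,0)=16.2959, V(3,1)=8.3031, V(3,2)=3.7322, V(3,3)=21.8542
  t=2,j=0: stock 18.1656 → up 23.7969 (V=8.3031), down 15.8041 (V=16.2959). Price 7.5144; hedge Δ=-1.0000, bond B=25.6800.
  t=2,j=1: stock 27.3528 → up 35.8322 (V=3.7322), down 23.7969 (V=8.3031). Price 3.4844; hedge Δ=-0.3798, bond B=13.8728.
  t=2,j=2: stock 41.1864 → up 53.9542 (V=21.8542), down 35.8322 (V=3.7322). Price 15.5064; hedge Δ=1.0000, bond B=-25.6800.
  t=1,j=0: stock 20.8800 → up 27.3528 (V=3.4844), down 18.1656 (V=7.5144). Price 3.2271; hedge Δ=-0.4387, bond B=12.3863.
  t=1,j=1: stock 31.4400 → up 41.1864 (V=15.5064), down 27.3528 (V=3.4844). Price 11.0936; hedge Δ=0.8690, bond B=-16.2292.
  t=0,j=0: stock 24.0000 → up 31.4400 (V=11.0936), down 20.8800 (V=3.2271). Price 8.0167; hedge Δ=0.7449, bond B=-9.8616.
Check: Δ(0,0)·S0 + B(0,0) = 8.0167 = V0.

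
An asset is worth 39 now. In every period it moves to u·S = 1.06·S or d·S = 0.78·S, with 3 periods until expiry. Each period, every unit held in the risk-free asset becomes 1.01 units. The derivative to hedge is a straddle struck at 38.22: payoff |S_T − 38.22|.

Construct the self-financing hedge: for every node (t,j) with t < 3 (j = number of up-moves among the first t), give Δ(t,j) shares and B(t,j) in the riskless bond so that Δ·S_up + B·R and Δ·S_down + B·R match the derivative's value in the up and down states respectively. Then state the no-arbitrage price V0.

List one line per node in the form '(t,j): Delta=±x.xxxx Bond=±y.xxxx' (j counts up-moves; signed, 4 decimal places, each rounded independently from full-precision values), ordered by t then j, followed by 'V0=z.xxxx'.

Under the risk-neutral measure, an up-move has probability p* = (R−d)/(u−d) = 0.8214 and values discount at R = 1.01.
Payoff layer (t=3): V(3,0)=19.7125, V(3,1)=13.0687, V(3,2)=4.0401, V(3,3)=8.2296
Node (2,0) S=23.7276: V=(p*·13.0687+(1−p*)·19.7125)/1.01=14.1140; Δ=(13.0687−19.7125)/(25.1513−18.5075)=-1.0000; B=V−Δ·S=37.8416
Node (2,1) S=32.2452: V=(p*·4.0401+(1−p*)·13.0687)/1.01=5.5964; Δ=(4.0401−13.0687)/(34.1799−25.1513)=-1.0000; B=V−Δ·S=37.8416
Node (2,2) S=43.8204: V=(p*·8.2296+(1−p*)·4.0401)/1.01=7.4074; Δ=(8.2296−4.0401)/(46.4496−34.1799)=0.3415; B=V−Δ·S=-7.5552
Node (1,0) S=30.4200: V=(p*·5.5964+(1−p*)·14.1140)/1.01=7.0469; Δ=(5.5964−14.1140)/(32.2452−23.7276)=-1.0000; B=V−Δ·S=37.4669
Node (1,1) S=41.3400: V=(p*·7.4074+(1−p*)·5.5964)/1.01=7.0139; Δ=(7.4074−5.5964)/(43.8204−32.2452)=0.1565; B=V−Δ·S=0.5459
Node (0,0) S=39.0000: V=(p*·7.0139+(1−p*)·7.0469)/1.01=6.9503; Δ=(7.0139−7.0469)/(41.3400−30.4200)=-0.0030; B=V−Δ·S=7.0683
Check: Δ(0,0)·S0 + B(0,0) = 6.9503 = V0.

(0,0): Delta=-0.0030 Bond=7.0683
(1,0): Delta=-1.0000 Bond=37.4669
(1,1): Delta=0.1565 Bond=0.5459
(2,0): Delta=-1.0000 Bond=37.8416
(2,1): Delta=-1.0000 Bond=37.8416
(2,2): Delta=0.3415 Bond=-7.5552
V0=6.9503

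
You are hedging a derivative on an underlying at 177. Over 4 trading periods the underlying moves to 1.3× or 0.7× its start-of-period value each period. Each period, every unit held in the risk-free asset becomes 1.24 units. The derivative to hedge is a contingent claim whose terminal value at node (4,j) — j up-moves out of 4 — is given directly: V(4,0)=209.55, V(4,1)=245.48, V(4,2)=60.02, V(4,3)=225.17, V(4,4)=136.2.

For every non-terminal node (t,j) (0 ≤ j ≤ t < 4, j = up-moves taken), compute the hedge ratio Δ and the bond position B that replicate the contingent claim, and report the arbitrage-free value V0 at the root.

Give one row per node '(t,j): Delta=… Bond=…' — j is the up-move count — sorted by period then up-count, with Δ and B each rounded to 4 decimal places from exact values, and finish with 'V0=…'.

(0,0): Delta=-0.1467 Bond=93.1474
(1,0): Delta=0.8814 Bond=-11.8750
(1,1): Delta=-0.2082 Bond=129.6558
(2,0): Delta=-2.5310 Bond=281.2358
(2,1): Delta=1.0856 Bond=-47.6096
(2,2): Delta=-0.2856 Bond=183.9269
(3,0): Delta=0.9864 Bond=135.1868
(3,1): Delta=-2.7415 Bond=372.4597
(3,2): Delta=1.3145 Bond=-106.9798
(3,3): Delta=-0.3813 Bond=265.2970
V0=67.1860

No-arbitrage ⇒ martingale measure with p* = (R−d)/(u−d) = 0.9000.
Payoff layer (t=4): V(4,0)=209.5500, V(4,1)=245.4800, V(4,2)=60.0200, V(4,3)=225.1700, V(4,4)=136.2000
(3,0): S=60.7110. Δ = (V_up−V_dn)/(S_up−S_dn) = (245.4800−209.5500)/(78.9243−42.4977) = 0.9864. V = [p*·245.4800 + (1−p*)·209.5500]/1.24 = 195.0702. B = V − Δ·S = 135.1868.
(3,1): S=112.7490. Δ = (V_up−V_dn)/(S_up−S_dn) = (60.0200−245.4800)/(146.5737−78.9243) = -2.7415. V = [p*·60.0200 + (1−p*)·245.4800]/1.24 = 63.3597. B = V − Δ·S = 372.4597.
(3,2): S=209.3910. Δ = (V_up−V_dn)/(S_up−S_dn) = (225.1700−60.0200)/(272.2083−146.5737) = 1.3145. V = [p*·225.1700 + (1−p*)·60.0200]/1.24 = 168.2702. B = V − Δ·S = -106.9798.
(3,3): S=388.8690. Δ = (V_up−V_dn)/(S_up−S_dn) = (136.2000−225.1700)/(505.5297−272.2083) = -0.3813. V = [p*·136.2000 + (1−p*)·225.1700]/1.24 = 117.0137. B = V − Δ·S = 265.2970.
(2,0): S=86.7300. Δ = (V_up−V_dn)/(S_up−S_dn) = (63.3597−195.0702)/(112.7490−60.7110) = -2.5310. V = [p*·63.3597 + (1−p*)·195.0702]/1.24 = 61.7183. B = V − Δ·S = 281.2358.
(2,1): S=161.0700. Δ = (V_up−V_dn)/(S_up−S_dn) = (168.2702−63.3597)/(209.3910−112.7490) = 1.0856. V = [p*·168.2702 + (1−p*)·63.3597]/1.24 = 127.2412. B = V − Δ·S = -47.6096.
(2,2): S=299.1300. Δ = (V_up−V_dn)/(S_up−S_dn) = (117.0137−168.2702)/(388.8690−209.3910) = -0.2856. V = [p*·117.0137 + (1−p*)·168.2702]/1.24 = 98.4995. B = V − Δ·S = 183.9269.
(1,0): S=123.9000. Δ = (V_up−V_dn)/(S_up−S_dn) = (127.2412−61.7183)/(161.0700−86.7300) = 0.8814. V = [p*·127.2412 + (1−p*)·61.7183]/1.24 = 97.3298. B = V − Δ·S = -11.8750.
(1,1): S=230.1000. Δ = (V_up−V_dn)/(S_up−S_dn) = (98.4995−127.2412)/(299.1300−161.0700) = -0.2082. V = [p*·98.4995 + (1−p*)·127.2412]/1.24 = 81.7529. B = V − Δ·S = 129.6558.
(0,0): S=177.0000. Δ = (V_up−V_dn)/(S_up−S_dn) = (81.7529−97.3298)/(230.1000−123.9000) = -0.1467. V = [p*·81.7529 + (1−p*)·97.3298]/1.24 = 67.1860. B = V − Δ·S = 93.1474.
The time-0 hedge costs 67.1860, which is the no-arbitrage price.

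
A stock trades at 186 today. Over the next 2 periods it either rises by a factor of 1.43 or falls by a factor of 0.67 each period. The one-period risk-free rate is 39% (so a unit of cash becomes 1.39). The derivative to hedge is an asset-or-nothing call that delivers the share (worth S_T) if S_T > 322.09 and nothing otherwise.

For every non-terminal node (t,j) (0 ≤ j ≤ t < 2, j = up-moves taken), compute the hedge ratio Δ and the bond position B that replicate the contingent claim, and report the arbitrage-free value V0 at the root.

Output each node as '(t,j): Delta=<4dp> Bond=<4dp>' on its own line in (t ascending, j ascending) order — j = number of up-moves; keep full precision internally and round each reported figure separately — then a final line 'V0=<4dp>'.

Under the risk-neutral measure, an up-move has probability p* = (R−d)/(u−d) = 0.9474 and values discount at R = 1.39.
Payoff layer (t=2): V(2,0)=0.0000, V(2,1)=0.0000, V(2,2)=380.3514
  t=1,j=0: stock 124.6200 → up 178.2066 (V=0.0000), down 83.4954 (V=0.0000). Price 0.0000; hedge Δ=0.0000, bond B=0.0000.
  t=1,j=1: stock 265.9800 → up 380.3514 (V=380.3514), down 178.2066 (V=0.0000). Price 259.2323; hedge Δ=1.8816, bond B=-241.2301.
  t=0,j=0: stock 186.0000 → up 265.9800 (V=259.2323), down 124.6200 (V=0.0000). Price 176.6824; hedge Δ=1.8338, bond B=-164.4128.
Self-financing check: at every node Δ·S+B equals the discounted successor values.

(0,0): Delta=1.8338 Bond=-164.4128
(1,0): Delta=0.0000 Bond=0.0000
(1,1): Delta=1.8816 Bond=-241.2301
V0=176.6824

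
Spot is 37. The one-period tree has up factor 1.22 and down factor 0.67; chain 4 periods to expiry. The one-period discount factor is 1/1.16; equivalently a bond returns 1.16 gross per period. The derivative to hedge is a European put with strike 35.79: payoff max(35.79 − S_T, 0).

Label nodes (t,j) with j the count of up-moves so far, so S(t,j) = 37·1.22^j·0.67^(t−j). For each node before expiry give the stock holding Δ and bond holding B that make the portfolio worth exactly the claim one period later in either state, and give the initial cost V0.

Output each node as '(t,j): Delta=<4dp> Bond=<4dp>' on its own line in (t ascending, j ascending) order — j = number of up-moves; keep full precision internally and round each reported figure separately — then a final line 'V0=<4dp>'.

(0,0): Delta=-0.1019 Bond=4.1768
(1,0): Delta=-0.6009 Bond=17.2148
(1,1): Delta=-0.0684 Bond=3.3304
(2,0): Delta=-1.0000 Bond=26.5978
(2,1): Delta=-0.5741 Bond=19.1575
(2,2): Delta=-0.0344 Bond=1.9905
(3,0): Delta=-1.0000 Bond=30.8534
(3,1): Delta=-1.0000 Bond=30.8534
(3,2): Delta=-0.5454 Bond=21.1659
(3,3): Delta=0.0000 Bond=0.0000
V0=0.4054

No-arbitrage ⇒ martingale measure with p* = (R−d)/(u−d) = 0.8909.
Terminal payoffs: V(4,0)=28.3341, V(4,1)=22.2136, V(4,2)=11.0687, V(4,3)=0.0000, V(4,4)=0.0000
(3,0): S=11.1282. Δ = (V_up−V_dn)/(S_up−S_dn) = (22.2136−28.3341)/(13.5764−7.4559) = -1.0000. V = [p*·22.2136 + (1−p*)·28.3341]/1.16 = 19.7252. B = V − Δ·S = 30.8534.
(3,1): S=20.2633. Δ = (V_up−V_dn)/(S_up−S_dn) = (11.0687−22.2136)/(24.7213−13.5764) = -1.0000. V = [p*·11.0687 + (1−p*)·22.2136]/1.16 = 10.5901. B = V − Δ·S = 30.8534.
(3,2): S=36.8974. Δ = (V_up−V_dn)/(S_up−S_dn) = (0.0000−11.0687)/(45.0149−24.7213) = -0.5454. V = [p*·0.0000 + (1−p*)·11.0687]/1.16 = 1.0409. B = V − Δ·S = 21.1659.
(3,3): S=67.1864. Δ = (V_up−V_dn)/(S_up−S_dn) = (0.0000−0.0000)/(81.9674−45.0149) = 0.0000. V = [p*·0.0000 + (1−p*)·0.0000]/1.16 = 0.0000. B = V − Δ·S = 0.0000.
(2,0): S=16.6093. Δ = (V_up−V_dn)/(S_up−S_dn) = (10.5901−19.7252)/(20.2633−11.1282) = -1.0000. V = [p*·10.5901 + (1−p*)·19.7252]/1.16 = 9.9885. B = V − Δ·S = 26.5978.
(2,1): S=30.2438. Δ = (V_up−V_dn)/(S_up−S_dn) = (1.0409−10.5901)/(36.8974−20.2633) = -0.5741. V = [p*·1.0409 + (1−p*)·10.5901]/1.16 = 1.7954. B = V − Δ·S = 19.1575.
(2,2): S=55.0708. Δ = (V_up−V_dn)/(S_up−S_dn) = (0.0000−1.0409)/(67.1864−36.8974) = -0.0344. V = [p*·0.0000 + (1−p*)·1.0409]/1.16 = 0.0979. B = V − Δ·S = 1.9905.
(1,0): S=24.7900. Δ = (V_up−V_dn)/(S_up−S_dn) = (1.7954−9.9885)/(30.2438−16.6093) = -0.6009. V = [p*·1.7954 + (1−p*)·9.9885]/1.16 = 2.3183. B = V − Δ·S = 17.2148.
(1,1): S=45.1400. Δ = (V_up−V_dn)/(S_up−S_dn) = (0.0979−1.7954)/(55.0708−30.2438) = -0.0684. V = [p*·0.0979 + (1−p*)·1.7954]/1.16 = 0.2440. B = V − Δ·S = 3.3304.
(0,0): S=37.0000. Δ = (V_up−V_dn)/(S_up−S_dn) = (0.2440−2.3183)/(45.1400−24.7900) = -0.1019. V = [p*·0.2440 + (1−p*)·2.3183]/1.16 = 0.4054. B = V − Δ·S = 4.1768.
Each (Δ,B) replicates both successor values, so the strategy is self-financing and V0 is arbitrage-free.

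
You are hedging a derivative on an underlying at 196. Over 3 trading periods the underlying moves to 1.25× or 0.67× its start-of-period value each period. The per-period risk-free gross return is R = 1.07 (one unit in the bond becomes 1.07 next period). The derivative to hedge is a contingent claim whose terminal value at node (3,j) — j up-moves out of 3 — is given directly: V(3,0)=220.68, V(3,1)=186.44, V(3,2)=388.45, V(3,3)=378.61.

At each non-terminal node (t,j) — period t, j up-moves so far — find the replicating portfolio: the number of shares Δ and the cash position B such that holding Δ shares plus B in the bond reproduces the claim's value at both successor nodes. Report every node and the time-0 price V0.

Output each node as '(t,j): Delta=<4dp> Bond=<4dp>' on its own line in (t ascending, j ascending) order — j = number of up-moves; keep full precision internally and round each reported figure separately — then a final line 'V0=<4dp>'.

The replicating-portfolio and risk-neutral prices coincide; use p* = (1.07−0.67)/(1.25−0.67) = 0.6897 for the latter.
At expiry t=3: V(3,0)=220.6800, V(3,1)=186.4400, V(3,2)=388.4500, V(3,3)=378.6100
(2,0): S=87.9844. Δ = (V_up−V_dn)/(S_up−S_dn) = (186.4400−220.6800)/(109.9805−58.9495) = -0.6710. V = [p*·186.4400 + (1−p*)·220.6800]/1.07 = 184.1740. B = V − Δ·S = 243.2085.
(2,1): S=164.1500. Δ = (V_up−V_dn)/(S_up−S_dn) = (388.4500−186.4400)/(205.1875−109.9805) = 2.1218. V = [p*·388.4500 + (1−p*)·186.4400]/1.07 = 304.4460. B = V − Δ·S = -43.8471.
(2,2): S=306.2500. Δ = (V_up−V_dn)/(S_up−S_dn) = (378.6100−388.4500)/(382.8125−205.1875) = -0.0554. V = [p*·378.6100 + (1−p*)·388.4500]/1.07 = 356.6951. B = V − Δ·S = 373.6607.
(1,0): S=131.3200. Δ = (V_up−V_dn)/(S_up−S_dn) = (304.4460−184.1740)/(164.1500−87.9844) = 1.5791. V = [p*·304.4460 + (1−p*)·184.1740]/1.07 = 249.6451. B = V − Δ·S = 42.2796.
(1,1): S=245.0000. Δ = (V_up−V_dn)/(S_up−S_dn) = (356.6951−304.4460)/(306.2500−164.1500) = 0.3677. V = [p*·356.6951 + (1−p*)·304.4460]/1.07 = 318.2055. B = V − Δ·S = 228.1208.
(0,0): S=196.0000. Δ = (V_up−V_dn)/(S_up−S_dn) = (318.2055−249.6451)/(245.0000−131.3200) = 0.6031. V = [p*·318.2055 + (1−p*)·249.6451]/1.07 = 277.5029. B = V − Δ·S = 159.2953.
Each (Δ,B) replicates both successor values, so the strategy is self-financing and V0 is arbitrage-free.

(0,0): Delta=0.6031 Bond=159.2953
(1,0): Delta=1.5791 Bond=42.2796
(1,1): Delta=0.3677 Bond=228.1208
(2,0): Delta=-0.6710 Bond=243.2085
(2,1): Delta=2.1218 Bond=-43.8471
(2,2): Delta=-0.0554 Bond=373.6607
V0=277.5029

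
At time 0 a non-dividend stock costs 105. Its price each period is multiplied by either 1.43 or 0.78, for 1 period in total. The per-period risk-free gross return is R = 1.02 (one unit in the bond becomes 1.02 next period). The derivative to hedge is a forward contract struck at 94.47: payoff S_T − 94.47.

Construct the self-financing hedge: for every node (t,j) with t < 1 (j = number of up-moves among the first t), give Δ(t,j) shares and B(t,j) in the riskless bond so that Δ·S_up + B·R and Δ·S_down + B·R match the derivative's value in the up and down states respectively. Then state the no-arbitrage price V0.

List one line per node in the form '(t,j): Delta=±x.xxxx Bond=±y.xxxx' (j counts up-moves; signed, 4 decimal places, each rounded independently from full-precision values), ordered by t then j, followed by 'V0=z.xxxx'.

Under the risk-neutral measure, an up-move has probability p* = (R−d)/(u−d) = 0.3692 and values discount at R = 1.02.
Terminal payoffs: V(1,0)=-12.5700, V(1,1)=55.6800
(0,0): S=105.0000. Δ = (V_up−V_dn)/(S_up−S_dn) = (55.6800−-12.5700)/(150.1500−81.9000) = 1.0000. V = [p*·55.6800 + (1−p*)·-12.5700]/1.02 = 12.3824. B = V − Δ·S = -92.6176.
Self-financing check: at every node Δ·S+B equals the discounted successor values.

(0,0): Delta=1.0000 Bond=-92.6176
V0=12.3824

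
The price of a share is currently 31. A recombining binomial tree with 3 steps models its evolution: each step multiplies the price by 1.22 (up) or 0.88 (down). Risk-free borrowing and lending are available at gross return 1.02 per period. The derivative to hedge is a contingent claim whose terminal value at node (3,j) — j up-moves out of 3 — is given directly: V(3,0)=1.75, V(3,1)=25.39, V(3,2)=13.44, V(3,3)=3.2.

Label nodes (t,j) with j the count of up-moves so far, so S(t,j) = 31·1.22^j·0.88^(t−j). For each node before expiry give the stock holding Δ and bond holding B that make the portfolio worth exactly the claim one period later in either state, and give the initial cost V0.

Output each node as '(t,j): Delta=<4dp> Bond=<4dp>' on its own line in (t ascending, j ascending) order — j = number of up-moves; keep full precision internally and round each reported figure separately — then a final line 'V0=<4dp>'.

Risk-neutral probability p* = (R−d)/(u−d) = (1.02−0.88)/(1.22−0.88) = 0.4118.
Terminal values V(3,·): V(3,0)=1.7500, V(3,1)=25.3900, V(3,2)=13.4400, V(3,3)=3.2000
  t=2,j=0: stock 24.0064 → up 29.2878 (V=25.3900), down 21.1256 (V=1.7500). Price 11.2589; hedge Δ=2.8963, bond B=-58.2705.
  t=2,j=1: stock 33.2816 → up 40.6036 (V=13.4400), down 29.2878 (V=25.3900). Price 20.0681; hedge Δ=-1.0561, bond B=55.2151.
  t=2,j=2: stock 46.1404 → up 56.2913 (V=3.2000), down 40.6036 (V=13.4400). Price 9.0427; hedge Δ=-0.6527, bond B=39.1603.
  t=1,j=0: stock 27.2800 → up 33.2816 (V=20.0681), down 24.0064 (V=11.2589). Price 14.5943; hedge Δ=0.9497, bond B=-11.3148.
  t=1,j=1: stock 37.8200 → up 46.1404 (V=9.0427), down 33.2816 (V=20.0681). Price 15.2237; hedge Δ=-0.8574, bond B=47.6513.
  t=0,j=0: stock 31.0000 → up 37.8200 (V=15.2237), down 27.2800 (V=14.5943). Price 14.5622; hedge Δ=0.0597, bond B=12.7111.
Check: Δ(0,0)·S0 + B(0,0) = 14.5622 = V0.

(0,0): Delta=0.0597 Bond=12.7111
(1,0): Delta=0.9497 Bond=-11.3148
(1,1): Delta=-0.8574 Bond=47.6513
(2,0): Delta=2.8963 Bond=-58.2705
(2,1): Delta=-1.0561 Bond=55.2151
(2,2): Delta=-0.6527 Bond=39.1603
V0=14.5622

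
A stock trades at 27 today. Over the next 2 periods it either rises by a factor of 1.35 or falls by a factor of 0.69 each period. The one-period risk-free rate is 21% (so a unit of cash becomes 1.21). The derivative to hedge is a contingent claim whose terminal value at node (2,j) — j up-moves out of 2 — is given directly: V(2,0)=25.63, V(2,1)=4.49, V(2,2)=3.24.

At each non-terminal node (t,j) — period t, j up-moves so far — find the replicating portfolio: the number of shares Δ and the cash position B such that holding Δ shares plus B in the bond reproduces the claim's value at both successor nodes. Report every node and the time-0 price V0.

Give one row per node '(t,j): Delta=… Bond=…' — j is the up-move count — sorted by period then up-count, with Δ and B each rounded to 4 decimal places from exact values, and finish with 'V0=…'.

No-arbitrage ⇒ martingale measure with p* = (R−d)/(u−d) = 0.7879.
Terminal values V(2,·): V(2,0)=25.6300, V(2,1)=4.4900, V(2,2)=3.2400
(1,0): S=18.6300. Δ = (V_up−V_dn)/(S_up−S_dn) = (4.4900−25.6300)/(25.1505−12.8547) = -1.7193. V = [p*·4.4900 + (1−p*)·25.6300]/1.21 = 7.4167. B = V − Δ·S = 39.4470.
(1,1): S=36.4500. Δ = (V_up−V_dn)/(S_up−S_dn) = (3.2400−4.4900)/(49.2075−25.1505) = -0.0520. V = [p*·3.2400 + (1−p*)·4.4900]/1.21 = 2.8968. B = V − Δ·S = 4.7908.
(0,0): S=27.0000. Δ = (V_up−V_dn)/(S_up−S_dn) = (2.8968−7.4167)/(36.4500−18.6300) = -0.2536. V = [p*·2.8968 + (1−p*)·7.4167]/1.21 = 3.1864. B = V − Δ·S = 10.0348.
Self-financing check: at every node Δ·S+B equals the discounted successor values.

(0,0): Delta=-0.2536 Bond=10.0348
(1,0): Delta=-1.7193 Bond=39.4470
(1,1): Delta=-0.0520 Bond=4.7908
V0=3.1864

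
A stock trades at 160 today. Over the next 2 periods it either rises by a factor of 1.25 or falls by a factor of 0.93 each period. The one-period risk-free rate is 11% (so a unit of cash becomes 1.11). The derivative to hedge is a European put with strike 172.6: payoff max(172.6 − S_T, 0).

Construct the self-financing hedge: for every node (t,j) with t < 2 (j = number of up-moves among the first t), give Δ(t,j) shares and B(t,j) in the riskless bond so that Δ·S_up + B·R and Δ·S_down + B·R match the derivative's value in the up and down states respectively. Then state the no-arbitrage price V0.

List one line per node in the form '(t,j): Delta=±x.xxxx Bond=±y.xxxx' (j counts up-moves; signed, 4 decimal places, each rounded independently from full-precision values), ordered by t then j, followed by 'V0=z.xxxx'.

The replicating-portfolio and risk-neutral prices coincide; use p* = (1.11−0.93)/(1.25−0.93) = 0.5625 for the latter.
Payoff layer (t=2): V(2,0)=34.2160, V(2,1)=0.0000, V(2,2)=0.0000
  t=1,j=0: stock 148.8000 → up 186.0000 (V=0.0000), down 138.3840 (V=34.2160). Price 13.4860; hedge Δ=-0.7186, bond B=120.4110.
  t=1,j=1: stock 200.0000 → up 250.0000 (V=0.0000), down 186.0000 (V=0.0000). Price 0.0000; hedge Δ=0.0000, bond B=0.0000.
  t=0,j=0: stock 160.0000 → up 200.0000 (V=0.0000), down 148.8000 (V=13.4860). Price 5.3154; hedge Δ=-0.2634, bond B=47.4593.
Check: Δ(0,0)·S0 + B(0,0) = 5.3154 = V0.

(0,0): Delta=-0.2634 Bond=47.4593
(1,0): Delta=-0.7186 Bond=120.4110
(1,1): Delta=0.0000 Bond=0.0000
V0=5.3154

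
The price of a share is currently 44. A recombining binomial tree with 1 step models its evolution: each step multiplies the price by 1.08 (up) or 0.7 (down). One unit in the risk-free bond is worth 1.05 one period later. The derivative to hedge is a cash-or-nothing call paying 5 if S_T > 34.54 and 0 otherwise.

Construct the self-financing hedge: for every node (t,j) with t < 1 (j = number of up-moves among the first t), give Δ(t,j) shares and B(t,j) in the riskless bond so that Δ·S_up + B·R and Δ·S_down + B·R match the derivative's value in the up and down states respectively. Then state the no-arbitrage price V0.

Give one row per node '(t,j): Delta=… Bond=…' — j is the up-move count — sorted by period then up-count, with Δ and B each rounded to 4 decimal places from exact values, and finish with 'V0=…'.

(0,0): Delta=0.2990 Bond=-8.7719
V0=4.3860

Under the risk-neutral measure, an up-move has probability p* = (R−d)/(u−d) = 0.9211 and values discount at R = 1.05.
Terminal values V(1,·): V(1,0)=0.0000, V(1,1)=5.0000
Node (0,0) S=44.0000: V=(p*·5.0000+(1−p*)·0.0000)/1.05=4.3860; Δ=(5.0000−0.0000)/(47.5200−30.8000)=0.2990; B=V−Δ·S=-8.7719
Root portfolio cost Δ·44+B reproduces V0=4.3860.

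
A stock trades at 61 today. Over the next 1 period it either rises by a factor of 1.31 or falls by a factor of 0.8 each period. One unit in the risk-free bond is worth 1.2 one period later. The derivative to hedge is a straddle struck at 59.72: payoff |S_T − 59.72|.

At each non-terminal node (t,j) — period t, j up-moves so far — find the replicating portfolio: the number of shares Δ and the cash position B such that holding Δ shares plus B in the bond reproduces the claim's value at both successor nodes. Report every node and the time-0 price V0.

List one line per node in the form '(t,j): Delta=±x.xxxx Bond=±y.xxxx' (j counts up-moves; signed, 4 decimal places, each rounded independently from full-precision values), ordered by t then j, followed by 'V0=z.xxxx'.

(0,0): Delta=0.2980 Bond=-3.0176
V0=15.1588

The replicating-portfolio and risk-neutral prices coincide; use p* = (1.2−0.8)/(1.31−0.8) = 0.7843 for the latter.
Terminal payoffs: V(1,0)=10.9200, V(1,1)=20.1900
Node (0,0) S=61.0000: V=(p*·20.1900+(1−p*)·10.9200)/1.2=15.1588; Δ=(20.1900−10.9200)/(79.9100−48.8000)=0.2980; B=V−Δ·S=-3.0176
Root portfolio cost Δ·61+B reproduces V0=15.1588.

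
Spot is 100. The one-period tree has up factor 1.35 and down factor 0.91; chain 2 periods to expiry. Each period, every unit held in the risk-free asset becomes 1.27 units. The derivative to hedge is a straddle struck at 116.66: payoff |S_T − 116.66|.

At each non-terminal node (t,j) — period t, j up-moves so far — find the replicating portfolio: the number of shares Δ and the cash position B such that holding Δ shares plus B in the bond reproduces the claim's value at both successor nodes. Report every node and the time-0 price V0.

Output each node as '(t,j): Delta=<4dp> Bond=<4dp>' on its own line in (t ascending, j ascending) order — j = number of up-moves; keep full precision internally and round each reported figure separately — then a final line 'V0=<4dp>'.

(0,0): Delta=0.7797 Bond=-48.9140
(1,0): Delta=-0.6908 Bond=71.6976
(1,1): Delta=1.0000 Bond=-91.8583
V0=29.0582

The replicating-portfolio and risk-neutral prices coincide; use p* = (1.27−0.91)/(1.35−0.91) = 0.8182 for the latter.
Terminal payoffs: V(2,0)=33.8500, V(2,1)=6.1900, V(2,2)=65.5900
Node (1,0) S=91.0000: V=(p*·6.1900+(1−p*)·33.8500)/1.27=8.8339; Δ=(6.1900−33.8500)/(122.8500−82.8100)=-0.6908; B=V−Δ·S=71.6976
Node (1,1) S=135.0000: V=(p*·65.5900+(1−p*)·6.1900)/1.27=43.1417; Δ=(65.5900−6.1900)/(182.2500−122.8500)=1.0000; B=V−Δ·S=-91.8583
Node (0,0) S=100.0000: V=(p*·43.1417+(1−p*)·8.8339)/1.27=29.0582; Δ=(43.1417−8.8339)/(135.0000−91.0000)=0.7797; B=V−Δ·S=-48.9140
Each (Δ,B) replicates both successor values, so the strategy is self-financing and V0 is arbitrage-free.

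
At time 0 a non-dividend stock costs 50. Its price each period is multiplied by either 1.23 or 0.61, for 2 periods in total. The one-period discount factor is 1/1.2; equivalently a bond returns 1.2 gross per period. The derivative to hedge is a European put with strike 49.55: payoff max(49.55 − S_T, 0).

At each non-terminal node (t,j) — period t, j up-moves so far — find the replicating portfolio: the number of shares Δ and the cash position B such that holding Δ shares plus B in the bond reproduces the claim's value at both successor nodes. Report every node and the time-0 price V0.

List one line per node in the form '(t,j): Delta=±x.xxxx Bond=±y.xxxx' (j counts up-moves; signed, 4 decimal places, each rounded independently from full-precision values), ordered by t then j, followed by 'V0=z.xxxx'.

Under the risk-neutral measure, an up-move has probability p* = (R−d)/(u−d) = 0.9516 and values discount at R = 1.2.
Payoff layer (t=2): V(2,0)=30.9450, V(2,1)=12.0350, V(2,2)=0.0000
(1,0): S=30.5000. Δ = (V_up−V_dn)/(S_up−S_dn) = (12.0350−30.9450)/(37.5150−18.6050) = -1.0000. V = [p*·12.0350 + (1−p*)·30.9450]/1.2 = 10.7917. B = V − Δ·S = 41.2917.
(1,1): S=61.5000. Δ = (V_up−V_dn)/(S_up−S_dn) = (0.0000−12.0350)/(75.6450−37.5150) = -0.3156. V = [p*·0.0000 + (1−p*)·12.0350]/1.2 = 0.4853. B = V − Δ·S = 19.8966.
(0,0): S=50.0000. Δ = (V_up−V_dn)/(S_up−S_dn) = (0.4853−10.7917)/(61.5000−30.5000) = -0.3325. V = [p*·0.4853 + (1−p*)·10.7917]/1.2 = 0.8200. B = V − Δ·S = 17.4432.
Self-financing check: at every node Δ·S+B equals the discounted successor values.

(0,0): Delta=-0.3325 Bond=17.4432
(1,0): Delta=-1.0000 Bond=41.2917
(1,1): Delta=-0.3156 Bond=19.8966
V0=0.8200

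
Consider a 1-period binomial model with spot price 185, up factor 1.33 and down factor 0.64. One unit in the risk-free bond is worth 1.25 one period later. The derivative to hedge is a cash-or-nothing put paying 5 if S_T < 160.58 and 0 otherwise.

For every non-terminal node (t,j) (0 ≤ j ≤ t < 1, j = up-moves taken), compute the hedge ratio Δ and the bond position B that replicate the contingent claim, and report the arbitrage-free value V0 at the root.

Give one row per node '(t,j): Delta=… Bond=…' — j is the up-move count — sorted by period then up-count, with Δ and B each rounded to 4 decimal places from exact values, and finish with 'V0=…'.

(0,0): Delta=-0.0392 Bond=7.7101
V0=0.4638

Since d<R<u, set p* = (R−d)/(u−d) = 0.8841; price each node as the discounted p*-expectation of its children.
Terminal payoffs: V(1,0)=5.0000, V(1,1)=0.0000
(0,0): S=185.0000. Δ = (V_up−V_dn)/(S_up−S_dn) = (0.0000−5.0000)/(246.0500−118.4000) = -0.0392. V = [p*·0.0000 + (1−p*)·5.0000]/1.25 = 0.4638. B = V − Δ·S = 7.7101.
The time-0 hedge costs 0.4638, which is the no-arbitrage price.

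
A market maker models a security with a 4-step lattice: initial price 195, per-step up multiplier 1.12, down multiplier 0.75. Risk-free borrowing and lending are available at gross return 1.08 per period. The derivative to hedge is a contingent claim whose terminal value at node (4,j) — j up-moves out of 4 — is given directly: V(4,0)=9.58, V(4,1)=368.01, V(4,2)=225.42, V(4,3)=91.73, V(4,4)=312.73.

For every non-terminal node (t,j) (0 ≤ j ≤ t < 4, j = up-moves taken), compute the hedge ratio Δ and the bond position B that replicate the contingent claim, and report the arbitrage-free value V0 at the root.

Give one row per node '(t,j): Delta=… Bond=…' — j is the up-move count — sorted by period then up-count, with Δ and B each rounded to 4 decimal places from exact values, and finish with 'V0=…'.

No-arbitrage ⇒ martingale measure with p* = (R−d)/(u−d) = 0.8919.
At expiry t=4: V(4,0)=9.5800, V(4,1)=368.0100, V(4,2)=225.4200, V(4,3)=91.7300, V(4,4)=312.7300
  t=3,j=0: stock 82.2656 → up 92.1375 (V=368.0100), down 61.6992 (V=9.5800). Price 304.8711; hedge Δ=11.7756, bond B=-663.8586.
  t=3,j=1: stock 122.8500 → up 137.5920 (V=225.4200), down 92.1375 (V=368.0100). Price 222.9955; hedge Δ=-3.1370, bond B=608.3739.
  t=3,j=2: stock 183.4560 → up 205.4707 (V=91.7300), down 137.5920 (V=225.4200). Price 98.3176; hedge Δ=-1.9695, bond B=459.6419.
  t=3,j=3: stock 273.9610 → up 306.8363 (V=312.7300), down 205.4707 (V=91.7300). Price 267.4427; hedge Δ=2.1802, bond B=-329.8546.
  t=2,j=0: stock 109.6875 → up 122.8500 (V=222.9955), down 82.2656 (V=304.8711). Price 214.6731; hedge Δ=-2.0174, bond B=435.9585.
  t=2,j=1: stock 163.8000 → up 183.4560 (V=98.3176), down 122.8500 (V=222.9955). Price 103.5151; hedge Δ=-2.0572, bond B=440.4824.
  t=2,j=2: stock 244.6080 → up 273.9610 (V=267.4427), down 183.4560 (V=98.3176). Price 230.7027; hedge Δ=1.8687, bond B=-226.3923.
  t=1,j=0: stock 146.2500 → up 163.8000 (V=103.5151), down 109.6875 (V=214.6731). Price 106.9742; hedge Δ=-2.0542, bond B=407.4013.
  t=1,j=1: stock 218.4000 → up 244.6080 (V=230.7027), down 163.8000 (V=103.5151). Price 200.8821; hedge Δ=1.5739, bond B=-142.8682.
  t=0,j=0: stock 195.0000 → up 218.4000 (V=200.8821), down 146.2500 (V=106.9742). Price 176.6018; hedge Δ=1.3016, bond B=-77.2034.
Self-financing check: at every node Δ·S+B equals the discounted successor values.

(0,0): Delta=1.3016 Bond=-77.2034
(1,0): Delta=-2.0542 Bond=407.4013
(1,1): Delta=1.5739 Bond=-142.8682
(2,0): Delta=-2.0174 Bond=435.9585
(2,1): Delta=-2.0572 Bond=440.4824
(2,2): Delta=1.8687 Bond=-226.3923
(3,0): Delta=11.7756 Bond=-663.8586
(3,1): Delta=-3.1370 Bond=608.3739
(3,2): Delta=-1.9695 Bond=459.6419
(3,3): Delta=2.1802 Bond=-329.8546
V0=176.6018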